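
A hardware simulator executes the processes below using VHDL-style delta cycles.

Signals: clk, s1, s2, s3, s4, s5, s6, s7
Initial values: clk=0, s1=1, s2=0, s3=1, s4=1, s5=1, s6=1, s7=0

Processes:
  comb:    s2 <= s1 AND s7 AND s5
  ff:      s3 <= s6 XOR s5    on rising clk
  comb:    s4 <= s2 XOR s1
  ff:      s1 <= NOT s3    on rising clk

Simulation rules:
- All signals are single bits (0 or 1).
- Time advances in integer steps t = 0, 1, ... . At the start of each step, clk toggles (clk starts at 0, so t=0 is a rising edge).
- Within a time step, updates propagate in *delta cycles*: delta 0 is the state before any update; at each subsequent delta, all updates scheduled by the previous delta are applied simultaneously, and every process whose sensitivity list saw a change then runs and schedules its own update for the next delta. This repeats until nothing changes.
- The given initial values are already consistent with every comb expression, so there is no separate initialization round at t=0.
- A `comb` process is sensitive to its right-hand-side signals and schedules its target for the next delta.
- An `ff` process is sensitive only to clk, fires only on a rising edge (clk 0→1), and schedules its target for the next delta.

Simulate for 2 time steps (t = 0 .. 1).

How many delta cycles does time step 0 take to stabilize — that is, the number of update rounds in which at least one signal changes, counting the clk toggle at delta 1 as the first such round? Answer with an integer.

t0.Δ0 s2=0 s4=1 s6=1 clk=0 s3=1 s1=1 s5=1 s7=0
t0.Δ1 s2=0 s4=1 s6=1 clk=1 s3=1 s1=1 s5=1 s7=0
t0.Δ2 s2=0 s4=1 s6=1 clk=1 s3=0 s1=0 s5=1 s7=0
t0.Δ3 s2=0 s4=0 s6=1 clk=1 s3=0 s1=0 s5=1 s7=0
t1.Δ0 s2=0 s4=0 s6=1 clk=1 s3=0 s1=0 s5=1 s7=0
t1.Δ1 s2=0 s4=0 s6=1 clk=0 s3=0 s1=0 s5=1 s7=0

3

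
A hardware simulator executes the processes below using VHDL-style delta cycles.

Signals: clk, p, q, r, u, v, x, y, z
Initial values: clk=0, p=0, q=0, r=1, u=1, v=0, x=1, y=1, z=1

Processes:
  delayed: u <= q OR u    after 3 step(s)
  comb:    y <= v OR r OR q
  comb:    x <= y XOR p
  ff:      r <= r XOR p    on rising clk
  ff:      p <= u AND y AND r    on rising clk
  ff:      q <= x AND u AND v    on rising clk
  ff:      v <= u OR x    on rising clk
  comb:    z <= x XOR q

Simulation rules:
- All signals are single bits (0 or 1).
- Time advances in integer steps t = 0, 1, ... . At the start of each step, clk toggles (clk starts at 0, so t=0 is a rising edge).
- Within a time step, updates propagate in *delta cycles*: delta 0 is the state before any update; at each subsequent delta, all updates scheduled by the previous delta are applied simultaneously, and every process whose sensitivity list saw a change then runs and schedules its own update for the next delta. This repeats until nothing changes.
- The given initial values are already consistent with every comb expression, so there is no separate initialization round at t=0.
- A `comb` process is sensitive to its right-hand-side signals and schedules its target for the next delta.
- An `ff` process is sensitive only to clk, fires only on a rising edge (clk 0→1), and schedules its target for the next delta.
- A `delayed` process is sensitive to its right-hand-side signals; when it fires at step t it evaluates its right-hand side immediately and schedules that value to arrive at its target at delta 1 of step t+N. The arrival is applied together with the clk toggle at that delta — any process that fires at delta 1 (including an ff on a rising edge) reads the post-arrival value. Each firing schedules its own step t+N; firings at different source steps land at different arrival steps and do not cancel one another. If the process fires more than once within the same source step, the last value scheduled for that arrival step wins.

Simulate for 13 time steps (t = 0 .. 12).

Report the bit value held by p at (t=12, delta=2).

[bits: z,clk,x,v,q,p,y,u,r]
t=0: Δ0=101000111 Δ1=111000111 Δ2=111101111 Δ3=110101111 Δ4=010101111 | 4Δ
t=1: Δ0=010101111 Δ1=000101111 | 1Δ
t=2: Δ0=000101111 Δ1=010101111 Δ2=010101110 | 2Δ
t=3: Δ0=010101110 Δ1=000101110 | 1Δ
t=4: Δ0=000101110 Δ1=010101110 Δ2=010100111 Δ3=011100111 Δ4=111100111 | 4Δ
t=5: Δ0=111100111 Δ1=101100111 | 1Δ
t=6: Δ0=101100111 Δ1=111100111 Δ2=111111111 Δ3=010111111 Δ4=110111111 | 4Δ
t=7: Δ0=110111111 Δ1=100111111 | 1Δ
t=8: Δ0=100111111 Δ1=110111111 Δ2=110101110 Δ3=010101110 | 3Δ
t=9: Δ0=010101110 Δ1=000101110 | 1Δ
t=10: Δ0=000101110 Δ1=010101110 Δ2=010100111 Δ3=011100111 Δ4=111100111 | 4Δ
t=11: Δ0=111100111 Δ1=101100111 | 1Δ
t=12: Δ0=101100111 Δ1=111100111 Δ2=111111111 Δ3=010111111 Δ4=110111111 | 4Δ

1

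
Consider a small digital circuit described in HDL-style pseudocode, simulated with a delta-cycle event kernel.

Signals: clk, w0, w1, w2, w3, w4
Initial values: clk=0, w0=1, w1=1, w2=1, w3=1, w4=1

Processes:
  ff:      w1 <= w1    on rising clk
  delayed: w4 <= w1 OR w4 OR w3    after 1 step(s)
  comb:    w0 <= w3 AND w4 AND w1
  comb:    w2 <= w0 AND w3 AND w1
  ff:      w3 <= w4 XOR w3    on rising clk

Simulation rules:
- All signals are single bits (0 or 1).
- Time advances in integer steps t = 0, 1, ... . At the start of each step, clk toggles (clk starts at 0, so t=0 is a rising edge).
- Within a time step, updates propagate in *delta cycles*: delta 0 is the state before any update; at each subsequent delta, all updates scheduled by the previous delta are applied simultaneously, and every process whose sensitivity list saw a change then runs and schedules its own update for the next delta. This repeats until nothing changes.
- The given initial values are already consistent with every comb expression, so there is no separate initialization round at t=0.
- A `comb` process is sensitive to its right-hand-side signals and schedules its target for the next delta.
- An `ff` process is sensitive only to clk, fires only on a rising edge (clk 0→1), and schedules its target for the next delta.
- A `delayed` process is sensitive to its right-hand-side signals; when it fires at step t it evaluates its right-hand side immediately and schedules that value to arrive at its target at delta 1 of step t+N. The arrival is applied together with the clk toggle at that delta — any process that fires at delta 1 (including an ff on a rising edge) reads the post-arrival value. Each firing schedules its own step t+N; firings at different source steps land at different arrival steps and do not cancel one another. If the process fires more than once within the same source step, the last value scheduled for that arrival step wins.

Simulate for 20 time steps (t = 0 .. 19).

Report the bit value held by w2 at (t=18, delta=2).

0

[bits: w3,w2,w0,w4,clk,w1]
t=0: Δ0=111101 Δ1=111111 Δ2=011111 Δ3=000111 | 3Δ
t=1: Δ0=000111 Δ1=000101 | 1Δ
t=2: Δ0=000101 Δ1=000111 Δ2=100111 Δ3=101111 Δ4=111111 | 4Δ
t=3: Δ0=111111 Δ1=111101 | 1Δ
t=4: Δ0=111101 Δ1=111111 Δ2=011111 Δ3=000111 | 3Δ
t=5: Δ0=000111 Δ1=000101 | 1Δ
t=6: Δ0=000101 Δ1=000111 Δ2=100111 Δ3=101111 Δ4=111111 | 4Δ
t=7: Δ0=111111 Δ1=111101 | 1Δ
t=8: Δ0=111101 Δ1=111111 Δ2=011111 Δ3=000111 | 3Δ
t=9: Δ0=000111 Δ1=000101 | 1Δ
t=10: Δ0=000101 Δ1=000111 Δ2=100111 Δ3=101111 Δ4=111111 | 4Δ
t=11: Δ0=111111 Δ1=111101 | 1Δ
t=12: Δ0=111101 Δ1=111111 Δ2=011111 Δ3=000111 | 3Δ
t=13: Δ0=000111 Δ1=000101 | 1Δ
t=14: Δ0=000101 Δ1=000111 Δ2=100111 Δ3=101111 Δ4=111111 | 4Δ
t=15: Δ0=111111 Δ1=111101 | 1Δ
t=16: Δ0=111101 Δ1=111111 Δ2=011111 Δ3=000111 | 3Δ
t=17: Δ0=000111 Δ1=000101 | 1Δ
t=18: Δ0=000101 Δ1=000111 Δ2=100111 Δ3=101111 Δ4=111111 | 4Δ
t=19: Δ0=111111 Δ1=111101 | 1Δ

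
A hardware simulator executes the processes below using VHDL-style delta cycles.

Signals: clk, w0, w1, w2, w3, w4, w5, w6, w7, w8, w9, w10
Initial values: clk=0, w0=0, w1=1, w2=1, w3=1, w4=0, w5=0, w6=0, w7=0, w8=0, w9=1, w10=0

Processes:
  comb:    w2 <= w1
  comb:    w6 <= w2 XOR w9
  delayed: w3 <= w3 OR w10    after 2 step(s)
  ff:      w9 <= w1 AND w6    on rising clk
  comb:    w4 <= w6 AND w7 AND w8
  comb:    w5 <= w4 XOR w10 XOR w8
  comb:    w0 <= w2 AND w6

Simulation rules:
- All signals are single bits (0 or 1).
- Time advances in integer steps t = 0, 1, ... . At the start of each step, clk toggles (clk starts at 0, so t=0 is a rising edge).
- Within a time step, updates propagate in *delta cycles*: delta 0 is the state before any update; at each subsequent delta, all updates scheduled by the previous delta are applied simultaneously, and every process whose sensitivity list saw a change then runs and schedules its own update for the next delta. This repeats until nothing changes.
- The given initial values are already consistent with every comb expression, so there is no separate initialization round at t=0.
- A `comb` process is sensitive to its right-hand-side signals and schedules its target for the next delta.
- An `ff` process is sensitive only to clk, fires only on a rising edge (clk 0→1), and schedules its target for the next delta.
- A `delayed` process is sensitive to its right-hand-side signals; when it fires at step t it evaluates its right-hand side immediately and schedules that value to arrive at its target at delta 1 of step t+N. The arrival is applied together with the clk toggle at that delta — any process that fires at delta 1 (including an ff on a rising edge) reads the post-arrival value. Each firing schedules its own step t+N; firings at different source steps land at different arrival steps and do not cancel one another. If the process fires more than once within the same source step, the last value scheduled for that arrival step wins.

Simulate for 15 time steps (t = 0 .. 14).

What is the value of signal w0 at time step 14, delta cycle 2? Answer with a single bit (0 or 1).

1

t=0 Δ0: w6=0 w10=0 w3=1 w2=1 w8=0 w4=0 w1=1 clk=0 w0=0 w9=1 w7=0 w5=0
  Δ1: clk:0→1
  Δ2: w9:1→0
  Δ3: w6:0→1
  Δ4: w0:0→1
  (4Δ to stable)
t=1 Δ0: w6=1 w10=0 w3=1 w2=1 w8=0 w4=0 w1=1 clk=1 w0=1 w9=0 w7=0 w5=0
  Δ1: clk:1→0
  (1Δ to stable)
t=2 Δ0: w6=1 w10=0 w3=1 w2=1 w8=0 w4=0 w1=1 clk=0 w0=1 w9=0 w7=0 w5=0
  Δ1: clk:0→1
  Δ2: w9:0→1
  Δ3: w6:1→0
  Δ4: w0:1→0
  (4Δ to stable)
t=3 Δ0: w6=0 w10=0 w3=1 w2=1 w8=0 w4=0 w1=1 clk=1 w0=0 w9=1 w7=0 w5=0
  Δ1: clk:1→0
  (1Δ to stable)
t=4 Δ0: w6=0 w10=0 w3=1 w2=1 w8=0 w4=0 w1=1 clk=0 w0=0 w9=1 w7=0 w5=0
  Δ1: clk:0→1
  Δ2: w9:1→0
  Δ3: w6:0→1
  Δ4: w0:0→1
  (4Δ to stable)
t=5 Δ0: w6=1 w10=0 w3=1 w2=1 w8=0 w4=0 w1=1 clk=1 w0=1 w9=0 w7=0 w5=0
  Δ1: clk:1→0
  (1Δ to stable)
t=6 Δ0: w6=1 w10=0 w3=1 w2=1 w8=0 w4=0 w1=1 clk=0 w0=1 w9=0 w7=0 w5=0
  Δ1: clk:0→1
  Δ2: w9:0→1
  Δ3: w6:1→0
  Δ4: w0:1→0
  (4Δ to stable)
t=7 Δ0: w6=0 w10=0 w3=1 w2=1 w8=0 w4=0 w1=1 clk=1 w0=0 w9=1 w7=0 w5=0
  Δ1: clk:1→0
  (1Δ to stable)
t=8 Δ0: w6=0 w10=0 w3=1 w2=1 w8=0 w4=0 w1=1 clk=0 w0=0 w9=1 w7=0 w5=0
  Δ1: clk:0→1
  Δ2: w9:1→0
  Δ3: w6:0→1
  Δ4: w0:0→1
  (4Δ to stable)
t=9 Δ0: w6=1 w10=0 w3=1 w2=1 w8=0 w4=0 w1=1 clk=1 w0=1 w9=0 w7=0 w5=0
  Δ1: clk:1→0
  (1Δ to stable)
t=10 Δ0: w6=1 w10=0 w3=1 w2=1 w8=0 w4=0 w1=1 clk=0 w0=1 w9=0 w7=0 w5=0
  Δ1: clk:0→1
  Δ2: w9:0→1
  Δ3: w6:1→0
  Δ4: w0:1→0
  (4Δ to stable)
t=11 Δ0: w6=0 w10=0 w3=1 w2=1 w8=0 w4=0 w1=1 clk=1 w0=0 w9=1 w7=0 w5=0
  Δ1: clk:1→0
  (1Δ to stable)
t=12 Δ0: w6=0 w10=0 w3=1 w2=1 w8=0 w4=0 w1=1 clk=0 w0=0 w9=1 w7=0 w5=0
  Δ1: clk:0→1
  Δ2: w9:1→0
  Δ3: w6:0→1
  Δ4: w0:0→1
  (4Δ to stable)
t=13 Δ0: w6=1 w10=0 w3=1 w2=1 w8=0 w4=0 w1=1 clk=1 w0=1 w9=0 w7=0 w5=0
  Δ1: clk:1→0
  (1Δ to stable)
t=14 Δ0: w6=1 w10=0 w3=1 w2=1 w8=0 w4=0 w1=1 clk=0 w0=1 w9=0 w7=0 w5=0
  Δ1: clk:0→1
  Δ2: w9:0→1
  Δ3: w6:1→0
  Δ4: w0:1→0
  (4Δ to stable)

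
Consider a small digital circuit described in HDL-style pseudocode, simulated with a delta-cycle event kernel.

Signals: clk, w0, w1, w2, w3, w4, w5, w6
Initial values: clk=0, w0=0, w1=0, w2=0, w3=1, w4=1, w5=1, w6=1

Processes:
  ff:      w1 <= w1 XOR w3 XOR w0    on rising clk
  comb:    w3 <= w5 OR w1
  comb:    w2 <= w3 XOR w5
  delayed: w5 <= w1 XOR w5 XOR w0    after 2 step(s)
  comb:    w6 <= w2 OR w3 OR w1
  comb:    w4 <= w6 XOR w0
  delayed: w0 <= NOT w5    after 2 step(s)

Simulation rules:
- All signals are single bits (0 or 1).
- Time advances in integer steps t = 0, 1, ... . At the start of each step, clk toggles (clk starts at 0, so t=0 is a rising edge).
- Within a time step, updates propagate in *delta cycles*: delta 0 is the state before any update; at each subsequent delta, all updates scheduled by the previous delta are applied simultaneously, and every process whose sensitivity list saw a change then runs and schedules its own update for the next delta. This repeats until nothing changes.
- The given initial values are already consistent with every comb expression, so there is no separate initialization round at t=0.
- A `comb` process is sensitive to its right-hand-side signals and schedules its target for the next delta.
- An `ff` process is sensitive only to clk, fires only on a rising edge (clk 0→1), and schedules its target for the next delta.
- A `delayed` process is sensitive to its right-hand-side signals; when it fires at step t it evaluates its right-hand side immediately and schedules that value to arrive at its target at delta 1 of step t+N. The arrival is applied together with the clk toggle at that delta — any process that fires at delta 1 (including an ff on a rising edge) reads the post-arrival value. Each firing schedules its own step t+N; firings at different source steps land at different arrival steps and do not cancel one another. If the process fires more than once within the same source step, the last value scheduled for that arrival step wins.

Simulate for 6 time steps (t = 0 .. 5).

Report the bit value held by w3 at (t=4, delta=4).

t0.Δ0 w1=0 w0=0 w5=1 w2=0 w3=1 w4=1 w6=1 clk=0
t0.Δ1 w1=0 w0=0 w5=1 w2=0 w3=1 w4=1 w6=1 clk=1
t0.Δ2 w1=1 w0=0 w5=1 w2=0 w3=1 w4=1 w6=1 clk=1
t1.Δ0 w1=1 w0=0 w5=1 w2=0 w3=1 w4=1 w6=1 clk=1
t1.Δ1 w1=1 w0=0 w5=1 w2=0 w3=1 w4=1 w6=1 clk=0
t2.Δ0 w1=1 w0=0 w5=1 w2=0 w3=1 w4=1 w6=1 clk=0
t2.Δ1 w1=1 w0=0 w5=0 w2=0 w3=1 w4=1 w6=1 clk=1
t2.Δ2 w1=0 w0=0 w5=0 w2=1 w3=1 w4=1 w6=1 clk=1
t2.Δ3 w1=0 w0=0 w5=0 w2=1 w3=0 w4=1 w6=1 clk=1
t2.Δ4 w1=0 w0=0 w5=0 w2=0 w3=0 w4=1 w6=1 clk=1
t2.Δ5 w1=0 w0=0 w5=0 w2=0 w3=0 w4=1 w6=0 clk=1
t2.Δ6 w1=0 w0=0 w5=0 w2=0 w3=0 w4=0 w6=0 clk=1
t3.Δ0 w1=0 w0=0 w5=0 w2=0 w3=0 w4=0 w6=0 clk=1
t3.Δ1 w1=0 w0=0 w5=0 w2=0 w3=0 w4=0 w6=0 clk=0
t4.Δ0 w1=0 w0=0 w5=0 w2=0 w3=0 w4=0 w6=0 clk=0
t4.Δ1 w1=0 w0=1 w5=0 w2=0 w3=0 w4=0 w6=0 clk=1
t4.Δ2 w1=1 w0=1 w5=0 w2=0 w3=0 w4=1 w6=0 clk=1
t4.Δ3 w1=1 w0=1 w5=0 w2=0 w3=1 w4=1 w6=1 clk=1
t4.Δ4 w1=1 w0=1 w5=0 w2=1 w3=1 w4=0 w6=1 clk=1
t5.Δ0 w1=1 w0=1 w5=0 w2=1 w3=1 w4=0 w6=1 clk=1
t5.Δ1 w1=1 w0=1 w5=0 w2=1 w3=1 w4=0 w6=1 clk=0

1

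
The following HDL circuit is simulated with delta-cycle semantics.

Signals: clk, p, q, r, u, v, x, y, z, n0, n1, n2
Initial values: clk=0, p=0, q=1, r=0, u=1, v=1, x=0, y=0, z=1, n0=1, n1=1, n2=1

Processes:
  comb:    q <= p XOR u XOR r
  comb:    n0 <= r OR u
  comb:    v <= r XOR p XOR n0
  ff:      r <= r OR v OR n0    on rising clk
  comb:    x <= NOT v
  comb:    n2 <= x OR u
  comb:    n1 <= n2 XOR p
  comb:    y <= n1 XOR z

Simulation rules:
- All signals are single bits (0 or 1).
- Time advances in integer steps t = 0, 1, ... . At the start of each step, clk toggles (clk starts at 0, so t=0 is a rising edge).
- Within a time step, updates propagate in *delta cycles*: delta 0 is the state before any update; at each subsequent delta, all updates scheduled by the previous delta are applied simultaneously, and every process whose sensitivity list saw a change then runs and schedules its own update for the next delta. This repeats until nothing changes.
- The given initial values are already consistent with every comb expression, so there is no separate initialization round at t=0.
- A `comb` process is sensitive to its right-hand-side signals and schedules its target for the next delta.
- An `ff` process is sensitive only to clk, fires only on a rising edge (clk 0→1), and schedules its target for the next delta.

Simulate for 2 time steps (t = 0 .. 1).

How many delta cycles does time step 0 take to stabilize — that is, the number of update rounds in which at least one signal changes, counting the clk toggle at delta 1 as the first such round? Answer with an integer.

4

t=0 Δ0: v=1 q=1 p=0 n0=1 y=0 clk=0 u=1 r=0 n1=1 x=0 n2=1 z=1
  Δ1: clk:0→1
  Δ2: r:0→1
  Δ3: v:1→0, q:1→0
  Δ4: x:0→1
  (4Δ to stable)
t=1 Δ0: v=0 q=0 p=0 n0=1 y=0 clk=1 u=1 r=1 n1=1 x=1 n2=1 z=1
  Δ1: clk:1→0
  (1Δ to stable)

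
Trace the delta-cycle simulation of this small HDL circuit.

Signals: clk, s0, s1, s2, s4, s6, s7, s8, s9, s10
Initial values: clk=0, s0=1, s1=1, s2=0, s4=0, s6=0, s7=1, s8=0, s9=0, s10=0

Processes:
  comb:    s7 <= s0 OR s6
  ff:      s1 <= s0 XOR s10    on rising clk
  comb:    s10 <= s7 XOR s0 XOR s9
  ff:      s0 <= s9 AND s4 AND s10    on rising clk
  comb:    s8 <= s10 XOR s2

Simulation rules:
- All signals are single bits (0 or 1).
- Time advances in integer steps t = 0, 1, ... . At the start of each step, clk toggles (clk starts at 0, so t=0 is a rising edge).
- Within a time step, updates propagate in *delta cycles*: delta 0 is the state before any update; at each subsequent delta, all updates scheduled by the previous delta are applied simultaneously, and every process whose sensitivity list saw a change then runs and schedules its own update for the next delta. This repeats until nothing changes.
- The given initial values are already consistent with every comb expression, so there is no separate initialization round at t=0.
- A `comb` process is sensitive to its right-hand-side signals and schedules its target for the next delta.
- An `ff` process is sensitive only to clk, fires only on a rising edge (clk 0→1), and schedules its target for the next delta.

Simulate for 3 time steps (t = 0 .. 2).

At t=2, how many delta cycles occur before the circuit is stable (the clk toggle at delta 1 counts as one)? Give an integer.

2

t=0 Δ0: s1=1 s0=1 s8=0 s2=0 clk=0 s4=0 s7=1 s10=0 s6=0 s9=0
  Δ1: clk:0→1
  Δ2: s0:1→0
  Δ3: s7:1→0, s10:0→1
  Δ4: s8:0→1, s10:1→0
  Δ5: s8:1→0
  (5Δ to stable)
t=1 Δ0: s1=1 s0=0 s8=0 s2=0 clk=1 s4=0 s7=0 s10=0 s6=0 s9=0
  Δ1: clk:1→0
  (1Δ to stable)
t=2 Δ0: s1=1 s0=0 s8=0 s2=0 clk=0 s4=0 s7=0 s10=0 s6=0 s9=0
  Δ1: clk:0→1
  Δ2: s1:1→0
  (2Δ to stable)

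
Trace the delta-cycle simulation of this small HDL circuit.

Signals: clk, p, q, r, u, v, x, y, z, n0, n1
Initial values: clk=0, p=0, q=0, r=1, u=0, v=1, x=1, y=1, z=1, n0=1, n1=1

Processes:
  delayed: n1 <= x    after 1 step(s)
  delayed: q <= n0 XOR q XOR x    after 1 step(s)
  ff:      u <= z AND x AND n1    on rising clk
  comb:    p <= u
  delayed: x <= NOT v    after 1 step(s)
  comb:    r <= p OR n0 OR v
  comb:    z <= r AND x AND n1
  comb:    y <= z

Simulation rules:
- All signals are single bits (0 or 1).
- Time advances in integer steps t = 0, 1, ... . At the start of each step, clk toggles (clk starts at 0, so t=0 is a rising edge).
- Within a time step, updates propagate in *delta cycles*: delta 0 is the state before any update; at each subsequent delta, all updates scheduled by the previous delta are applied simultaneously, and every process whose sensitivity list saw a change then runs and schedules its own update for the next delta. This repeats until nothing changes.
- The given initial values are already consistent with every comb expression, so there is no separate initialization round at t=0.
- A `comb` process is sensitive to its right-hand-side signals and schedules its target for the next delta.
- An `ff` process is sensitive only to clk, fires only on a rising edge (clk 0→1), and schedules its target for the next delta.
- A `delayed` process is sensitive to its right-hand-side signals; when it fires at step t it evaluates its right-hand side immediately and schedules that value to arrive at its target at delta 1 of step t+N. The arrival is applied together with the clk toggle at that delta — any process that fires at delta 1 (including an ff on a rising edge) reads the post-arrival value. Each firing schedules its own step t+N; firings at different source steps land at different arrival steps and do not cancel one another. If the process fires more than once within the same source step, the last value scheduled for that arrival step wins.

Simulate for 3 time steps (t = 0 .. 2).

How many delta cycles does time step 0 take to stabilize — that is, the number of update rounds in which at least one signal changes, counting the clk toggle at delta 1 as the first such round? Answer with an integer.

3

t0.Δ0 x=1 u=0 n0=1 q=0 r=1 y=1 n1=1 v=1 p=0 z=1 clk=0
t0.Δ1 x=1 u=0 n0=1 q=0 r=1 y=1 n1=1 v=1 p=0 z=1 clk=1
t0.Δ2 x=1 u=1 n0=1 q=0 r=1 y=1 n1=1 v=1 p=0 z=1 clk=1
t0.Δ3 x=1 u=1 n0=1 q=0 r=1 y=1 n1=1 v=1 p=1 z=1 clk=1
t1.Δ0 x=1 u=1 n0=1 q=0 r=1 y=1 n1=1 v=1 p=1 z=1 clk=1
t1.Δ1 x=1 u=1 n0=1 q=0 r=1 y=1 n1=1 v=1 p=1 z=1 clk=0
t2.Δ0 x=1 u=1 n0=1 q=0 r=1 y=1 n1=1 v=1 p=1 z=1 clk=0
t2.Δ1 x=1 u=1 n0=1 q=0 r=1 y=1 n1=1 v=1 p=1 z=1 clk=1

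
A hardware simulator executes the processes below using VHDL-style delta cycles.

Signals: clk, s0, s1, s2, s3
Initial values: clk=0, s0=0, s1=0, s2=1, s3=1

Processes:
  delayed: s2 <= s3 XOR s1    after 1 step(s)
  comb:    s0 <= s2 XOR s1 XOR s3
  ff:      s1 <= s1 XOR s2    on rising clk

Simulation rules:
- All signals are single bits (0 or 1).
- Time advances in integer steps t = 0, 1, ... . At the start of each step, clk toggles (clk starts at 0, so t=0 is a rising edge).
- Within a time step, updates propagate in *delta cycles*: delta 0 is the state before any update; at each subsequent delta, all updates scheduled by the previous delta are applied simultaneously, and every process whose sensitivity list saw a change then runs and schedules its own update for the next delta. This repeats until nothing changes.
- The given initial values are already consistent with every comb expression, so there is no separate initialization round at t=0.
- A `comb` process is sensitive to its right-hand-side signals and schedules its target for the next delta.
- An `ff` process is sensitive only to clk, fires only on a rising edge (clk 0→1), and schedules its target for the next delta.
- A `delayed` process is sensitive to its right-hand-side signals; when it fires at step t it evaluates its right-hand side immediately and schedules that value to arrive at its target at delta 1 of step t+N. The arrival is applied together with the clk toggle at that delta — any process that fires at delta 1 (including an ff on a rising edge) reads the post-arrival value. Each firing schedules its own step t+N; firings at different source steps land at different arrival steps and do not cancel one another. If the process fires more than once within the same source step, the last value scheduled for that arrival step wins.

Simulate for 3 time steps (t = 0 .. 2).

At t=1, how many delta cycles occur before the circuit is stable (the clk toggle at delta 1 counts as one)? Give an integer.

2

t0.Δ0 s3=1 s0=0 s2=1 s1=0 clk=0
t0.Δ1 s3=1 s0=0 s2=1 s1=0 clk=1
t0.Δ2 s3=1 s0=0 s2=1 s1=1 clk=1
t0.Δ3 s3=1 s0=1 s2=1 s1=1 clk=1
t1.Δ0 s3=1 s0=1 s2=1 s1=1 clk=1
t1.Δ1 s3=1 s0=1 s2=0 s1=1 clk=0
t1.Δ2 s3=1 s0=0 s2=0 s1=1 clk=0
t2.Δ0 s3=1 s0=0 s2=0 s1=1 clk=0
t2.Δ1 s3=1 s0=0 s2=0 s1=1 clk=1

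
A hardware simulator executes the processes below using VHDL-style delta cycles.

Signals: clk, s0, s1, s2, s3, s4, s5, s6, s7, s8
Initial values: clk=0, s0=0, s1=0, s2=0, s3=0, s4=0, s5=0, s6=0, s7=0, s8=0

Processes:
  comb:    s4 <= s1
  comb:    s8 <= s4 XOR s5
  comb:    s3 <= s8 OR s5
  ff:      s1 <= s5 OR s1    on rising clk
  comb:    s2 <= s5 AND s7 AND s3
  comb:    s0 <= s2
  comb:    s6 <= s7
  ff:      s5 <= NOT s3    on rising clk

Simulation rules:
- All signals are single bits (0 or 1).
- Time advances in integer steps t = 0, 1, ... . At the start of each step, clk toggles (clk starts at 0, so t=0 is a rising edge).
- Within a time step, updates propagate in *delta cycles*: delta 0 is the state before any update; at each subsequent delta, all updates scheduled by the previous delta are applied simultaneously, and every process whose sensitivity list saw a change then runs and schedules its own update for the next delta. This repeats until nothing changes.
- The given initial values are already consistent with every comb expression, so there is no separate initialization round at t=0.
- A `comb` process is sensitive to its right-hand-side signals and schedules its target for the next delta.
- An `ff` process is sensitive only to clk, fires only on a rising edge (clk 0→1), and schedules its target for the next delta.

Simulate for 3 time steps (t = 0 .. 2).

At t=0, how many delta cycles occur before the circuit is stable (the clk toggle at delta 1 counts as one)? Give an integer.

t0.Δ0 s4=0 s0=0 s8=0 s6=0 s1=0 s7=0 s2=0 s5=0 s3=0 clk=0
t0.Δ1 s4=0 s0=0 s8=0 s6=0 s1=0 s7=0 s2=0 s5=0 s3=0 clk=1
t0.Δ2 s4=0 s0=0 s8=0 s6=0 s1=0 s7=0 s2=0 s5=1 s3=0 clk=1
t0.Δ3 s4=0 s0=0 s8=1 s6=0 s1=0 s7=0 s2=0 s5=1 s3=1 clk=1
t1.Δ0 s4=0 s0=0 s8=1 s6=0 s1=0 s7=0 s2=0 s5=1 s3=1 clk=1
t1.Δ1 s4=0 s0=0 s8=1 s6=0 s1=0 s7=0 s2=0 s5=1 s3=1 clk=0
t2.Δ0 s4=0 s0=0 s8=1 s6=0 s1=0 s7=0 s2=0 s5=1 s3=1 clk=0
t2.Δ1 s4=0 s0=0 s8=1 s6=0 s1=0 s7=0 s2=0 s5=1 s3=1 clk=1
t2.Δ2 s4=0 s0=0 s8=1 s6=0 s1=1 s7=0 s2=0 s5=0 s3=1 clk=1
t2.Δ3 s4=1 s0=0 s8=0 s6=0 s1=1 s7=0 s2=0 s5=0 s3=1 clk=1
t2.Δ4 s4=1 s0=0 s8=1 s6=0 s1=1 s7=0 s2=0 s5=0 s3=0 clk=1
t2.Δ5 s4=1 s0=0 s8=1 s6=0 s1=1 s7=0 s2=0 s5=0 s3=1 clk=1

3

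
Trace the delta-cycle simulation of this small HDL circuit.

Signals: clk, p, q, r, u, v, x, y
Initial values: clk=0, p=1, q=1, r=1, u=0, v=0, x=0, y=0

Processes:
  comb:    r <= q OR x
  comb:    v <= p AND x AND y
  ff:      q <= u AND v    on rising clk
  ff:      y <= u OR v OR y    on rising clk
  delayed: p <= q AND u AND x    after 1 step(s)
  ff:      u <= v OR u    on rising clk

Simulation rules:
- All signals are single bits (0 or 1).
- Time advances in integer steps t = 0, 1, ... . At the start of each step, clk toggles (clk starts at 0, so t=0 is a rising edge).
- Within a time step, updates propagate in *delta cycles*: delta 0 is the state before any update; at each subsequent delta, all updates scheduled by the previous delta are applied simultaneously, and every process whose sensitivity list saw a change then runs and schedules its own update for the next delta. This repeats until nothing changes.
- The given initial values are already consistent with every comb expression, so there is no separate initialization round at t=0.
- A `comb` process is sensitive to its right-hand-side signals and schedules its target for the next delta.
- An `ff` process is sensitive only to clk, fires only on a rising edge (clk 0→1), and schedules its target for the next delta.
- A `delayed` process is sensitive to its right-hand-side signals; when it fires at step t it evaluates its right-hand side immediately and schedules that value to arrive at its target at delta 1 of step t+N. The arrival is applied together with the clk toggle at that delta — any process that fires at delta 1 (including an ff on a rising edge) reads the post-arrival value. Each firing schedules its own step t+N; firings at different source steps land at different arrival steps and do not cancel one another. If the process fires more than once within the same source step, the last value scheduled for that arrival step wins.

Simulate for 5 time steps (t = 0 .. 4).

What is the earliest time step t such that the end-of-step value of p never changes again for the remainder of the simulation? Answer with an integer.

t=0 Δ0: y=0 u=0 r=1 v=0 clk=0 q=1 p=1 x=0
  Δ1: clk:0→1
  Δ2: q:1→0
  Δ3: r:1→0
  (3Δ to stable)
t=1 Δ0: y=0 u=0 r=0 v=0 clk=1 q=0 p=1 x=0
  Δ1: clk:1→0, p:1→0
  (1Δ to stable)
t=2 Δ0: y=0 u=0 r=0 v=0 clk=0 q=0 p=0 x=0
  Δ1: clk:0→1
  (1Δ to stable)
t=3 Δ0: y=0 u=0 r=0 v=0 clk=1 q=0 p=0 x=0
  Δ1: clk:1→0
  (1Δ to stable)
t=4 Δ0: y=0 u=0 r=0 v=0 clk=0 q=0 p=0 x=0
  Δ1: clk:0→1
  (1Δ to stable)

1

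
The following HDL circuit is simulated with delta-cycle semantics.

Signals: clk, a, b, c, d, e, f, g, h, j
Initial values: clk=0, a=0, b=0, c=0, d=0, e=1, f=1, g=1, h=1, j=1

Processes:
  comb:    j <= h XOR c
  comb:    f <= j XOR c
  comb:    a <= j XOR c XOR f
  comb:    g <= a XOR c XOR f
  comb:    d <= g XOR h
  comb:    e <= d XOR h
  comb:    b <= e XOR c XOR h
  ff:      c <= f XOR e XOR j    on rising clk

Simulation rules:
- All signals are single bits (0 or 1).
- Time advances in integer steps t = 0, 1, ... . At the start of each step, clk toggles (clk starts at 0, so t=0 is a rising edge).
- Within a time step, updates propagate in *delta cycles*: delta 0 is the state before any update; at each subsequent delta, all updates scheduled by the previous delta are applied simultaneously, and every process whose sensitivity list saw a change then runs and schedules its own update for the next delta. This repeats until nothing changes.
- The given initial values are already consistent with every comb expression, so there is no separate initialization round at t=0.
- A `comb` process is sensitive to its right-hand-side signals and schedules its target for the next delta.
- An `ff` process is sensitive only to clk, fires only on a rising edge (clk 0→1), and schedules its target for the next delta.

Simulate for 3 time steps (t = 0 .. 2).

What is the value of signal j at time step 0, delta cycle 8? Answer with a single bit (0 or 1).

0

t=0 Δ0: d=0 a=0 g=1 f=1 c=0 b=0 h=1 clk=0 j=1 e=1
  Δ1: clk:0→1
  Δ2: c:0→1
  Δ3: a:0→1, g:1→0, f:1→0, b:0→1, j:1→0
  Δ4: d:0→1, f:0→1
  Δ5: a:1→0, g:0→1, e:1→0
  Δ6: d:1→0, g:1→0, b:1→0
  Δ7: d:0→1, e:0→1
  Δ8: b:0→1, e:1→0
  Δ9: b:1→0
  (9Δ to stable)
t=1 Δ0: d=1 a=0 g=0 f=1 c=1 b=0 h=1 clk=1 j=0 e=0
  Δ1: clk:1→0
  (1Δ to stable)
t=2 Δ0: d=1 a=0 g=0 f=1 c=1 b=0 h=1 clk=0 j=0 e=0
  Δ1: clk:0→1
  (1Δ to stable)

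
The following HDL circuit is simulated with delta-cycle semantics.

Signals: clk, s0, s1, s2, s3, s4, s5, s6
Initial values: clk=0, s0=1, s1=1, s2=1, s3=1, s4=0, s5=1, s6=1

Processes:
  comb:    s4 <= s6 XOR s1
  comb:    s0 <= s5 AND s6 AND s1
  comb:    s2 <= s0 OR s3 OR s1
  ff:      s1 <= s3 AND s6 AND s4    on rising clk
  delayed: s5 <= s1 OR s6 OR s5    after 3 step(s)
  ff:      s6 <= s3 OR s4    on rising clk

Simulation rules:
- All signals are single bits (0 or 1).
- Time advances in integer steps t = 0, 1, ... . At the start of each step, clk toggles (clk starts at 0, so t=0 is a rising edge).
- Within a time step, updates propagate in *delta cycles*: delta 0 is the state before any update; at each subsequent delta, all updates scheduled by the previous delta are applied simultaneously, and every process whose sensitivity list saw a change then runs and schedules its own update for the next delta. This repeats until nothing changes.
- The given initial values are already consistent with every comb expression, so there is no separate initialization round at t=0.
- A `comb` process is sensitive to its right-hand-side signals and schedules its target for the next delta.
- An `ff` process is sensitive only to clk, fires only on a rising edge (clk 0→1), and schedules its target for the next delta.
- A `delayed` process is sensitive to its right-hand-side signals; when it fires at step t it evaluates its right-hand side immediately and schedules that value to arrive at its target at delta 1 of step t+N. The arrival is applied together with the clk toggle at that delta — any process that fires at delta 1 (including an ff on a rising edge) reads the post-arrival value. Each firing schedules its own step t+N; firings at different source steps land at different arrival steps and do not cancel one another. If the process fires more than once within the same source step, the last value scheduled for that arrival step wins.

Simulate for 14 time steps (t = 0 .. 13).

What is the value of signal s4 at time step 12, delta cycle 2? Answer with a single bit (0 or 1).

t=0 Δ0: s4=0 s6=1 s2=1 clk=0 s3=1 s1=1 s0=1 s5=1
  Δ1: clk:0→1
  Δ2: s1:1→0
  Δ3: s4:0→1, s0:1→0
  (3Δ to stable)
t=1 Δ0: s4=1 s6=1 s2=1 clk=1 s3=1 s1=0 s0=0 s5=1
  Δ1: clk:1→0
  (1Δ to stable)
t=2 Δ0: s4=1 s6=1 s2=1 clk=0 s3=1 s1=0 s0=0 s5=1
  Δ1: clk:0→1
  Δ2: s1:0→1
  Δ3: s4:1→0, s0:0→1
  (3Δ to stable)
t=3 Δ0: s4=0 s6=1 s2=1 clk=1 s3=1 s1=1 s0=1 s5=1
  Δ1: clk:1→0
  (1Δ to stable)
t=4 Δ0: s4=0 s6=1 s2=1 clk=0 s3=1 s1=1 s0=1 s5=1
  Δ1: clk:0→1
  Δ2: s1:1→0
  Δ3: s4:0→1, s0:1→0
  (3Δ to stable)
t=5 Δ0: s4=1 s6=1 s2=1 clk=1 s3=1 s1=0 s0=0 s5=1
  Δ1: clk:1→0
  (1Δ to stable)
t=6 Δ0: s4=1 s6=1 s2=1 clk=0 s3=1 s1=0 s0=0 s5=1
  Δ1: clk:0→1
  Δ2: s1:0→1
  Δ3: s4:1→0, s0:0→1
  (3Δ to stable)
t=7 Δ0: s4=0 s6=1 s2=1 clk=1 s3=1 s1=1 s0=1 s5=1
  Δ1: clk:1→0
  (1Δ to stable)
t=8 Δ0: s4=0 s6=1 s2=1 clk=0 s3=1 s1=1 s0=1 s5=1
  Δ1: clk:0→1
  Δ2: s1:1→0
  Δ3: s4:0→1, s0:1→0
  (3Δ to stable)
t=9 Δ0: s4=1 s6=1 s2=1 clk=1 s3=1 s1=0 s0=0 s5=1
  Δ1: clk:1→0
  (1Δ to stable)
t=10 Δ0: s4=1 s6=1 s2=1 clk=0 s3=1 s1=0 s0=0 s5=1
  Δ1: clk:0→1
  Δ2: s1:0→1
  Δ3: s4:1→0, s0:0→1
  (3Δ to stable)
t=11 Δ0: s4=0 s6=1 s2=1 clk=1 s3=1 s1=1 s0=1 s5=1
  Δ1: clk:1→0
  (1Δ to stable)
t=12 Δ0: s4=0 s6=1 s2=1 clk=0 s3=1 s1=1 s0=1 s5=1
  Δ1: clk:0→1
  Δ2: s1:1→0
  Δ3: s4:0→1, s0:1→0
  (3Δ to stable)
t=13 Δ0: s4=1 s6=1 s2=1 clk=1 s3=1 s1=0 s0=0 s5=1
  Δ1: clk:1→0
  (1Δ to stable)

0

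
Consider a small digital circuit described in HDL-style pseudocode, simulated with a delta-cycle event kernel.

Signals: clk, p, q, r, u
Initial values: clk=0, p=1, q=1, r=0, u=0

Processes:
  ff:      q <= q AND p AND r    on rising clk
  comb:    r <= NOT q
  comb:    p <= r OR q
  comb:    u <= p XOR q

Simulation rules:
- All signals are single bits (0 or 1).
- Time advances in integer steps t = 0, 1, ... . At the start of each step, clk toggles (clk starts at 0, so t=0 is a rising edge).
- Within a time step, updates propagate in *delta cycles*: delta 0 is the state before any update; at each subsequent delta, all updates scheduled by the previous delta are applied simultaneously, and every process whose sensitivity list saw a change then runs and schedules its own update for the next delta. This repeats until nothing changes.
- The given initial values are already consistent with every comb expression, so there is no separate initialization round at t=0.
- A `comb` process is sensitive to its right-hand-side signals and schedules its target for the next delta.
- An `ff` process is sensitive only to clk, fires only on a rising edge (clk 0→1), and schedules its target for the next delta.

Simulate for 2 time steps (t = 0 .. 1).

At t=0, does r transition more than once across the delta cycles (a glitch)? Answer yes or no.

[bits: clk,q,p,r,u]
t=0: Δ0=01100 Δ1=11100 Δ2=10100 Δ3=10011 Δ4=10110 Δ5=10111 | 5Δ
t=1: Δ0=10111 Δ1=00111 | 1Δ

no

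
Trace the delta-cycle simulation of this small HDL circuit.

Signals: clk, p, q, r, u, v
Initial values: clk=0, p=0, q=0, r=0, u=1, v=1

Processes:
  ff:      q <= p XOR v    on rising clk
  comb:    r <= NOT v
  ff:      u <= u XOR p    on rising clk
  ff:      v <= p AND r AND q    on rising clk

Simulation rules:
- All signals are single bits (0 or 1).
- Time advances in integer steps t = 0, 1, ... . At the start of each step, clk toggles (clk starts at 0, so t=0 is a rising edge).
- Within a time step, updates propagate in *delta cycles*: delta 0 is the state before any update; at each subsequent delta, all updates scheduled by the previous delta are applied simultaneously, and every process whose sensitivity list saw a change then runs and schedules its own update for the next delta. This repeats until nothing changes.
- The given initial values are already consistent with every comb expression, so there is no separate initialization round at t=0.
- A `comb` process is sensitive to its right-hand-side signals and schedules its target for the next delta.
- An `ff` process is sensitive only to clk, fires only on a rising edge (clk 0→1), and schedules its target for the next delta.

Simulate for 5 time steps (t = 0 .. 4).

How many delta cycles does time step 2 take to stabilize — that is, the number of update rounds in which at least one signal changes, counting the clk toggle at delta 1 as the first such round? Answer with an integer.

2

t=0 Δ0: clk=0 q=0 u=1 p=0 v=1 r=0
  Δ1: clk:0→1
  Δ2: q:0→1, v:1→0
  Δ3: r:0→1
  (3Δ to stable)
t=1 Δ0: clk=1 q=1 u=1 p=0 v=0 r=1
  Δ1: clk:1→0
  (1Δ to stable)
t=2 Δ0: clk=0 q=1 u=1 p=0 v=0 r=1
  Δ1: clk:0→1
  Δ2: q:1→0
  (2Δ to stable)
t=3 Δ0: clk=1 q=0 u=1 p=0 v=0 r=1
  Δ1: clk:1→0
  (1Δ to stable)
t=4 Δ0: clk=0 q=0 u=1 p=0 v=0 r=1
  Δ1: clk:0→1
  (1Δ to stable)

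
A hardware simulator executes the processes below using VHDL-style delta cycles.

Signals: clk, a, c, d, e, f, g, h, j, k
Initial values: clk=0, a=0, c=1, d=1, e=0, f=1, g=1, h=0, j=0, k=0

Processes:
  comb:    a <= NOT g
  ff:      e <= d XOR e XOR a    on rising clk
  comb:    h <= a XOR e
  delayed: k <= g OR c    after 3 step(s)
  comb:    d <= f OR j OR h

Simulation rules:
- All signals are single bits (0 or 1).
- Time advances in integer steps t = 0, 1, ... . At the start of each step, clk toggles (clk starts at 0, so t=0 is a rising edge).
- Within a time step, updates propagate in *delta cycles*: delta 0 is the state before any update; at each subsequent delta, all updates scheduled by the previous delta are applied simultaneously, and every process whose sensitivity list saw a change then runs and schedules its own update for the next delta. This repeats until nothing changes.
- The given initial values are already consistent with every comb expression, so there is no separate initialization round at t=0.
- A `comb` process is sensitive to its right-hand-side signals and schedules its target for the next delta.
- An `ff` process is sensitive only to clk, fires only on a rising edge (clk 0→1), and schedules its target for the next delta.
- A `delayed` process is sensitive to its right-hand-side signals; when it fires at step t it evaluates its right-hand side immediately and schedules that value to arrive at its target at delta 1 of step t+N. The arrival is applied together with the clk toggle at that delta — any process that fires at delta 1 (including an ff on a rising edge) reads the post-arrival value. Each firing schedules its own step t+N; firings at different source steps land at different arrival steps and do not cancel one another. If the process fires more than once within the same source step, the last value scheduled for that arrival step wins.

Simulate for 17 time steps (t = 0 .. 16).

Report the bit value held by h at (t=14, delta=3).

0

[bits: e,k,g,clk,j,h,d,a,f,c]
t=0: Δ0=0010001011 Δ1=0011001011 Δ2=1011001011 Δ3=1011011011 | 3Δ
t=1: Δ0=1011011011 Δ1=1010011011 | 1Δ
t=2: Δ0=1010011011 Δ1=1011011011 Δ2=0011011011 Δ3=0011001011 | 3Δ
t=3: Δ0=0011001011 Δ1=0010001011 | 1Δ
t=4: Δ0=0010001011 Δ1=0011001011 Δ2=1011001011 Δ3=1011011011 | 3Δ
t=5: Δ0=1011011011 Δ1=1010011011 | 1Δ
t=6: Δ0=1010011011 Δ1=1011011011 Δ2=0011011011 Δ3=0011001011 | 3Δ
t=7: Δ0=0011001011 Δ1=0010001011 | 1Δ
t=8: Δ0=0010001011 Δ1=0011001011 Δ2=1011001011 Δ3=1011011011 | 3Δ
t=9: Δ0=1011011011 Δ1=1010011011 | 1Δ
t=10: Δ0=1010011011 Δ1=1011011011 Δ2=0011011011 Δ3=0011001011 | 3Δ
t=11: Δ0=0011001011 Δ1=0010001011 | 1Δ
t=12: Δ0=0010001011 Δ1=0011001011 Δ2=1011001011 Δ3=1011011011 | 3Δ
t=13: Δ0=1011011011 Δ1=1010011011 | 1Δ
t=14: Δ0=1010011011 Δ1=1011011011 Δ2=0011011011 Δ3=0011001011 | 3Δ
t=15: Δ0=0011001011 Δ1=0010001011 | 1Δ
t=16: Δ0=0010001011 Δ1=0011001011 Δ2=1011001011 Δ3=1011011011 | 3Δ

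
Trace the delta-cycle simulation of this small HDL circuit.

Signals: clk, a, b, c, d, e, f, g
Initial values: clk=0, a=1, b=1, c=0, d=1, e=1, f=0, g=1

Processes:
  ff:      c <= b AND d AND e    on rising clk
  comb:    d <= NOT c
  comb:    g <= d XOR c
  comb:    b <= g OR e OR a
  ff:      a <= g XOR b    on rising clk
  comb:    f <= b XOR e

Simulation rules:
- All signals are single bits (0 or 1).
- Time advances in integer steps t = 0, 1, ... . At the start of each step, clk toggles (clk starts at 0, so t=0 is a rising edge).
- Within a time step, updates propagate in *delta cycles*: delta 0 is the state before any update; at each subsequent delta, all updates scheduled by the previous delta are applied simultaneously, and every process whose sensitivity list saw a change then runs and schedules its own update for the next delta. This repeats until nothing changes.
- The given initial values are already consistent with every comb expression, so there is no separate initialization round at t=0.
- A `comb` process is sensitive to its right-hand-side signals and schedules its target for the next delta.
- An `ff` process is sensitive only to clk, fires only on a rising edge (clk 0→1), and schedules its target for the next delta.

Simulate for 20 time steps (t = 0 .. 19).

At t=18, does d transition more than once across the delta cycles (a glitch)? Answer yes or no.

t0.Δ0 a=1 c=0 clk=0 f=0 d=1 b=1 g=1 e=1
t0.Δ1 a=1 c=0 clk=1 f=0 d=1 b=1 g=1 e=1
t0.Δ2 a=0 c=1 clk=1 f=0 d=1 b=1 g=1 e=1
t0.Δ3 a=0 c=1 clk=1 f=0 d=0 b=1 g=0 e=1
t0.Δ4 a=0 c=1 clk=1 f=0 d=0 b=1 g=1 e=1
t1.Δ0 a=0 c=1 clk=1 f=0 d=0 b=1 g=1 e=1
t1.Δ1 a=0 c=1 clk=0 f=0 d=0 b=1 g=1 e=1
t2.Δ0 a=0 c=1 clk=0 f=0 d=0 b=1 g=1 e=1
t2.Δ1 a=0 c=1 clk=1 f=0 d=0 b=1 g=1 e=1
t2.Δ2 a=0 c=0 clk=1 f=0 d=0 b=1 g=1 e=1
t2.Δ3 a=0 c=0 clk=1 f=0 d=1 b=1 g=0 e=1
t2.Δ4 a=0 c=0 clk=1 f=0 d=1 b=1 g=1 e=1
t3.Δ0 a=0 c=0 clk=1 f=0 d=1 b=1 g=1 e=1
t3.Δ1 a=0 c=0 clk=0 f=0 d=1 b=1 g=1 e=1
t4.Δ0 a=0 c=0 clk=0 f=0 d=1 b=1 g=1 e=1
t4.Δ1 a=0 c=0 clk=1 f=0 d=1 b=1 g=1 e=1
t4.Δ2 a=0 c=1 clk=1 f=0 d=1 b=1 g=1 e=1
t4.Δ3 a=0 c=1 clk=1 f=0 d=0 b=1 g=0 e=1
t4.Δ4 a=0 c=1 clk=1 f=0 d=0 b=1 g=1 e=1
t5.Δ0 a=0 c=1 clk=1 f=0 d=0 b=1 g=1 e=1
t5.Δ1 a=0 c=1 clk=0 f=0 d=0 b=1 g=1 e=1
t6.Δ0 a=0 c=1 clk=0 f=0 d=0 b=1 g=1 e=1
t6.Δ1 a=0 c=1 clk=1 f=0 d=0 b=1 g=1 e=1
t6.Δ2 a=0 c=0 clk=1 f=0 d=0 b=1 g=1 e=1
t6.Δ3 a=0 c=0 clk=1 f=0 d=1 b=1 g=0 e=1
t6.Δ4 a=0 c=0 clk=1 f=0 d=1 b=1 g=1 e=1
t7.Δ0 a=0 c=0 clk=1 f=0 d=1 b=1 g=1 e=1
t7.Δ1 a=0 c=0 clk=0 f=0 d=1 b=1 g=1 e=1
t8.Δ0 a=0 c=0 clk=0 f=0 d=1 b=1 g=1 e=1
t8.Δ1 a=0 c=0 clk=1 f=0 d=1 b=1 g=1 e=1
t8.Δ2 a=0 c=1 clk=1 f=0 d=1 b=1 g=1 e=1
t8.Δ3 a=0 c=1 clk=1 f=0 d=0 b=1 g=0 e=1
t8.Δ4 a=0 c=1 clk=1 f=0 d=0 b=1 g=1 e=1
t9.Δ0 a=0 c=1 clk=1 f=0 d=0 b=1 g=1 e=1
t9.Δ1 a=0 c=1 clk=0 f=0 d=0 b=1 g=1 e=1
t10.Δ0 a=0 c=1 clk=0 f=0 d=0 b=1 g=1 e=1
t10.Δ1 a=0 c=1 clk=1 f=0 d=0 b=1 g=1 e=1
t10.Δ2 a=0 c=0 clk=1 f=0 d=0 b=1 g=1 e=1
t10.Δ3 a=0 c=0 clk=1 f=0 d=1 b=1 g=0 e=1
t10.Δ4 a=0 c=0 clk=1 f=0 d=1 b=1 g=1 e=1
t11.Δ0 a=0 c=0 clk=1 f=0 d=1 b=1 g=1 e=1
t11.Δ1 a=0 c=0 clk=0 f=0 d=1 b=1 g=1 e=1
t12.Δ0 a=0 c=0 clk=0 f=0 d=1 b=1 g=1 e=1
t12.Δ1 a=0 c=0 clk=1 f=0 d=1 b=1 g=1 e=1
t12.Δ2 a=0 c=1 clk=1 f=0 d=1 b=1 g=1 e=1
t12.Δ3 a=0 c=1 clk=1 f=0 d=0 b=1 g=0 e=1
t12.Δ4 a=0 c=1 clk=1 f=0 d=0 b=1 g=1 e=1
t13.Δ0 a=0 c=1 clk=1 f=0 d=0 b=1 g=1 e=1
t13.Δ1 a=0 c=1 clk=0 f=0 d=0 b=1 g=1 e=1
t14.Δ0 a=0 c=1 clk=0 f=0 d=0 b=1 g=1 e=1
t14.Δ1 a=0 c=1 clk=1 f=0 d=0 b=1 g=1 e=1
t14.Δ2 a=0 c=0 clk=1 f=0 d=0 b=1 g=1 e=1
t14.Δ3 a=0 c=0 clk=1 f=0 d=1 b=1 g=0 e=1
t14.Δ4 a=0 c=0 clk=1 f=0 d=1 b=1 g=1 e=1
t15.Δ0 a=0 c=0 clk=1 f=0 d=1 b=1 g=1 e=1
t15.Δ1 a=0 c=0 clk=0 f=0 d=1 b=1 g=1 e=1
t16.Δ0 a=0 c=0 clk=0 f=0 d=1 b=1 g=1 e=1
t16.Δ1 a=0 c=0 clk=1 f=0 d=1 b=1 g=1 e=1
t16.Δ2 a=0 c=1 clk=1 f=0 d=1 b=1 g=1 e=1
t16.Δ3 a=0 c=1 clk=1 f=0 d=0 b=1 g=0 e=1
t16.Δ4 a=0 c=1 clk=1 f=0 d=0 b=1 g=1 e=1
t17.Δ0 a=0 c=1 clk=1 f=0 d=0 b=1 g=1 e=1
t17.Δ1 a=0 c=1 clk=0 f=0 d=0 b=1 g=1 e=1
t18.Δ0 a=0 c=1 clk=0 f=0 d=0 b=1 g=1 e=1
t18.Δ1 a=0 c=1 clk=1 f=0 d=0 b=1 g=1 e=1
t18.Δ2 a=0 c=0 clk=1 f=0 d=0 b=1 g=1 e=1
t18.Δ3 a=0 c=0 clk=1 f=0 d=1 b=1 g=0 e=1
t18.Δ4 a=0 c=0 clk=1 f=0 d=1 b=1 g=1 e=1
t19.Δ0 a=0 c=0 clk=1 f=0 d=1 b=1 g=1 e=1
t19.Δ1 a=0 c=0 clk=0 f=0 d=1 b=1 g=1 e=1

no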